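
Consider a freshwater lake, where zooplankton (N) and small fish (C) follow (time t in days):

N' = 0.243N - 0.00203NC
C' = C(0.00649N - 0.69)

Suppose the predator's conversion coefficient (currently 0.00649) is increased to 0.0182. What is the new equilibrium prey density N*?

N* ≈ 37.9

At the interior fixed point, setting dC/dt = 0 with C > 0 fixes N* = (predator death rate)/(NC coefficient) — independent of the other coefficients.
With the change, N* = 0.69/0.0182 = 37.9; it falls from 106.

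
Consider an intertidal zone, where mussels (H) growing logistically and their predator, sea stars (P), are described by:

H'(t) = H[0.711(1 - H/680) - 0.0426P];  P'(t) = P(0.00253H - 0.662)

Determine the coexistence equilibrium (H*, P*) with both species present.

H* ≈ 262, P* ≈ 10.3

From dP/dt = 0 with P > 0: 0.00253H* = 0.662, so H* = 262.
Substitute into dH/dt = 0: 0.711(1 - 262/680) = 0.0426P*.
The bracket is 0.615, giving P* = 0.437/0.0426 = 10.3.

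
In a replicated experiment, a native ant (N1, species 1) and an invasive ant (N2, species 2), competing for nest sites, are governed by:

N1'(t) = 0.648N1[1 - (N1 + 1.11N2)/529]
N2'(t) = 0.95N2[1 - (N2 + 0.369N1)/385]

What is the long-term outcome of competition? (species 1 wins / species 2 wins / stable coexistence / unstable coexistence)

Compare the nullcline intercepts: K1/α12 = 529/1.11 = 477 > K2 = 385; K2/α21 = 385/0.369 = 1040 > K1 = 529.
Since both inequalities hold, each species can invade when rare, so the interior equilibrium is stable.

stable coexistence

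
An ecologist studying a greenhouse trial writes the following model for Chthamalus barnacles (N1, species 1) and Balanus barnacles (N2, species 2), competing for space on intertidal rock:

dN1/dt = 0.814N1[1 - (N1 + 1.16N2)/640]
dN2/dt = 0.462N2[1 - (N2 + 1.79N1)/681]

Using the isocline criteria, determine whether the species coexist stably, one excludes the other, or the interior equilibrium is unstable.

Compare the nullcline intercepts: K1/α12 = 640/1.16 = 552 < K2 = 681; K2/α21 = 681/1.79 = 380 < K1 = 640.
Since both are reversed, neither can invade when rare; the interior point is a saddle.

unstable coexistence (outcome depends on initial conditions)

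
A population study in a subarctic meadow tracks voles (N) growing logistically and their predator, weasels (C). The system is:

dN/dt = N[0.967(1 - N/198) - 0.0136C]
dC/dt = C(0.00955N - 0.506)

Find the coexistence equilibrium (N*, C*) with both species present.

From dC/dt = 0 with C > 0: 0.00955N* = 0.506, so N* = 53.
Substitute into dN/dt = 0: 0.967(1 - 53/198) = 0.0136C*.
The bracket is 0.732, giving C* = 0.708/0.0136 = 52.1.

N* ≈ 53, C* ≈ 52.1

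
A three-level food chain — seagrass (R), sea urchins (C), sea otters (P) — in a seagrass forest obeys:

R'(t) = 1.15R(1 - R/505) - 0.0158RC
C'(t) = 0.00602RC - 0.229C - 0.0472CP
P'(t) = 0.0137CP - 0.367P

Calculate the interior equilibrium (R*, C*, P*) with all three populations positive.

R* ≈ 319, C* ≈ 26.8, P* ≈ 35.9

From dP/dt = 0: 0.0137C* = 0.367, so C* = 26.8.
From dR/dt = 0: 1.15(1 - R*/505) = 0.0158·26.8, giving R* = 505·(1 - 0.368) = 319.
From dC/dt = 0: 0.00602·319 - 0.229 = 0.0472P*, so P* = 1.69/0.0472 = 35.9.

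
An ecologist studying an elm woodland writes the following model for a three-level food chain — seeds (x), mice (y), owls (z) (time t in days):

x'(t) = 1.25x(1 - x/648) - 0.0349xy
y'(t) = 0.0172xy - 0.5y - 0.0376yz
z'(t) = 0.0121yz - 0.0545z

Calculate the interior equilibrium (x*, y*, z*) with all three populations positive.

From dz/dt = 0: 0.0121y* = 0.0545, so y* = 4.5.
From dx/dt = 0: 1.25(1 - x*/648) = 0.0349·4.5, giving x* = 648·(1 - 0.126) = 567.
From dy/dt = 0: 0.0172·567 - 0.5 = 0.0376z*, so z* = 9.24/0.0376 = 246.

x* ≈ 567, y* ≈ 4.5, z* ≈ 246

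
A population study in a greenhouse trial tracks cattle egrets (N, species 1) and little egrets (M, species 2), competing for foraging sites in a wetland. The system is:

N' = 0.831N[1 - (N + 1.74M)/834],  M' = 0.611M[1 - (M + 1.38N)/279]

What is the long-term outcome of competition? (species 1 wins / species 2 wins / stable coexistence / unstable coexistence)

species 1 excludes species 2

Compare the nullcline intercepts: K1/α12 = 834/1.74 = 479 > K2 = 279; K2/α21 = 279/1.38 = 202 < K1 = 834.
Since the inequalities point opposite ways, species 1 can invade but species 2 cannot.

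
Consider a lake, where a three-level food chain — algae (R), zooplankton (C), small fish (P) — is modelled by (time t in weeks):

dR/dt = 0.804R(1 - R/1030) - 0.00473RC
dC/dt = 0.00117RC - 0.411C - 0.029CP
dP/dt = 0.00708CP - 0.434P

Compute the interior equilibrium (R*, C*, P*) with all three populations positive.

From dP/dt = 0: 0.00708C* = 0.434, so C* = 61.3.
From dR/dt = 0: 0.804(1 - R*/1030) = 0.00473·61.3, giving R* = 1030·(1 - 0.361) = 659.
From dC/dt = 0: 0.00117·659 - 0.411 = 0.029P*, so P* = 0.36/0.029 = 12.4.

R* ≈ 659, C* ≈ 61.3, P* ≈ 12.4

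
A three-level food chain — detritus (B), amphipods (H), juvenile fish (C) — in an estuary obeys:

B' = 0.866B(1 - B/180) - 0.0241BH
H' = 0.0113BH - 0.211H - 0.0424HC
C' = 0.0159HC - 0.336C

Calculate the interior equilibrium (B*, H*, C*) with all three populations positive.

From dC/dt = 0: 0.0159H* = 0.336, so H* = 21.1.
From dB/dt = 0: 0.866(1 - B*/180) = 0.0241·21.1, giving B* = 180·(1 - 0.588) = 74.1.
From dH/dt = 0: 0.0113·74.1 - 0.211 = 0.0424C*, so C* = 0.627/0.0424 = 14.8.

B* ≈ 74.1, H* ≈ 21.1, C* ≈ 14.8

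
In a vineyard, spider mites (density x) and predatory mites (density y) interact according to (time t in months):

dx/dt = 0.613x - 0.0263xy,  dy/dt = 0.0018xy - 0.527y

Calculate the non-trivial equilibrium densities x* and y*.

x* ≈ 293, y* ≈ 23.3

Set dy/dt = 0 with y > 0: 0.0018x - 0.527 = 0, so x* = 0.527/0.0018 = 293.
Set dx/dt = 0 with x > 0: 0.613 - 0.0263y = 0, so y* = 0.613/0.0263 = 23.3.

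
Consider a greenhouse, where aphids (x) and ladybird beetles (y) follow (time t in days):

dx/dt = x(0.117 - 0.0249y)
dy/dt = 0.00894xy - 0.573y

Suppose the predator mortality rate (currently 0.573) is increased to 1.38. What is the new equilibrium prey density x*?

At the interior fixed point, setting dy/dt = 0 with y > 0 fixes x* = (predator death rate)/(xy coefficient) — independent of the other coefficients.
With the change, x* = 1.38/0.00894 = 154; it rises from 64.1.

x* ≈ 154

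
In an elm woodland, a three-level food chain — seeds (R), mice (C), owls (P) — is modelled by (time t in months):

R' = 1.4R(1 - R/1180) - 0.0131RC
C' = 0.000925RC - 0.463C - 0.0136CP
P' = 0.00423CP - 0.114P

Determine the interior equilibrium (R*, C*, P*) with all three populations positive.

R* ≈ 882, C* ≈ 27, P* ≈ 26

From dP/dt = 0: 0.00423C* = 0.114, so C* = 27.
From dR/dt = 0: 1.4(1 - R*/1180) = 0.0131·27, giving R* = 1180·(1 - 0.252) = 882.
From dC/dt = 0: 0.000925·882 - 0.463 = 0.0136P*, so P* = 0.353/0.0136 = 26.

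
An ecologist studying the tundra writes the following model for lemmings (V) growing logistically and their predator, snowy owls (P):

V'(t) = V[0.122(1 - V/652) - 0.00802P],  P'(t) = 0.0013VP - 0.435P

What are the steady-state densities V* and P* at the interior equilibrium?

V* ≈ 335, P* ≈ 7.4

From dP/dt = 0 with P > 0: 0.0013V* = 0.435, so V* = 335.
Substitute into dV/dt = 0: 0.122(1 - 335/652) = 0.00802P*.
The bracket is 0.487, giving P* = 0.0594/0.00802 = 7.4.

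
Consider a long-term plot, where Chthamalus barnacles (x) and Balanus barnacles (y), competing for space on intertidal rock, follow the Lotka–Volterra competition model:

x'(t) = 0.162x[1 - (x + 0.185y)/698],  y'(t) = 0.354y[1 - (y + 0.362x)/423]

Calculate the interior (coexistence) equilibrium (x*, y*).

Setting both brackets to zero gives the nullclines x + 0.185y = 698 and 0.362x + y = 423.
Substituting y = 423 - 0.362x into the first: x(1 - 0.185·0.362) = 698 - 0.185·423.
So x* = 620/0.933 = 664, and then y* = 423 - 0.362·664 = 183.

x* ≈ 664, y* ≈ 183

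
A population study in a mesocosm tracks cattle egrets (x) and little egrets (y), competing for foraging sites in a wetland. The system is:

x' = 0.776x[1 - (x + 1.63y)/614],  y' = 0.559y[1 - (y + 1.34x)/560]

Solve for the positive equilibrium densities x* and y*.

Setting both brackets to zero gives the nullclines x + 1.63y = 614 and 1.34x + y = 560.
Substituting y = 560 - 1.34x into the first: x(1 - 1.63·1.34) = 614 - 1.63·560.
So x* = -299/-1.18 = 252, and then y* = 560 - 1.34·252 = 222.

x* ≈ 252, y* ≈ 222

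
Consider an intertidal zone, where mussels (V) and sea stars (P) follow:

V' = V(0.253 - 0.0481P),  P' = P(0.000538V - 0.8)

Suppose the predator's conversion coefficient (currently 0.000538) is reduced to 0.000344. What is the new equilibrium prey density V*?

At the interior fixed point, setting dP/dt = 0 with P > 0 fixes V* = (predator death rate)/(VP coefficient) — independent of the other coefficients.
With the change, V* = 0.8/0.000344 = 2330; it rises from 1490.

V* ≈ 2330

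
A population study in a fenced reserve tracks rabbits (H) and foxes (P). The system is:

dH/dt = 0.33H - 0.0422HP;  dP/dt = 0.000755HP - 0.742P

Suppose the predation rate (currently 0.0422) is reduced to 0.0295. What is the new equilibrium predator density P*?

At the interior fixed point, setting dH/dt = 0 with H > 0 fixes P* = (prey growth rate)/(HP coefficient) — independent of the other coefficients.
With the change, P* = 0.33/0.0295 = 11.2; it rises from 7.82.

P* ≈ 11.2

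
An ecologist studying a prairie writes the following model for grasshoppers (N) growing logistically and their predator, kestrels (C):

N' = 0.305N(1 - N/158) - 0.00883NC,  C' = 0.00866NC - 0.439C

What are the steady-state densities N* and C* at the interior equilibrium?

N* ≈ 50.7, C* ≈ 23.5

From dC/dt = 0 with C > 0: 0.00866N* = 0.439, so N* = 50.7.
Substitute into dN/dt = 0: 0.305(1 - 50.7/158) = 0.00883C*.
The bracket is 0.679, giving C* = 0.207/0.00883 = 23.5.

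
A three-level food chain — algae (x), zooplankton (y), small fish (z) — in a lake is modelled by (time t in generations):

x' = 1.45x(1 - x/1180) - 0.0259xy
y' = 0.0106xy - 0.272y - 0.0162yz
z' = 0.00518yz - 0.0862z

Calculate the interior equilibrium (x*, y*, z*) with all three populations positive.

From dz/dt = 0: 0.00518y* = 0.0862, so y* = 16.6.
From dx/dt = 0: 1.45(1 - x*/1180) = 0.0259·16.6, giving x* = 1180·(1 - 0.297) = 829.
From dy/dt = 0: 0.0106·829 - 0.272 = 0.0162z*, so z* = 8.52/0.0162 = 526.

x* ≈ 829, y* ≈ 16.6, z* ≈ 526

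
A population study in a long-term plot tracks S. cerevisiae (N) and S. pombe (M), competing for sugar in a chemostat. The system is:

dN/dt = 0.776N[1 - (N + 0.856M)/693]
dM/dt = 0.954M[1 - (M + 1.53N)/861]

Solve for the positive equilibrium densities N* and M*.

N* ≈ 142, M* ≈ 644

Setting both brackets to zero gives the nullclines N + 0.856M = 693 and 1.53N + M = 861.
Substituting M = 861 - 1.53N into the first: N(1 - 0.856·1.53) = 693 - 0.856·861.
So N* = -44/-0.31 = 142, and then M* = 861 - 1.53·142 = 644.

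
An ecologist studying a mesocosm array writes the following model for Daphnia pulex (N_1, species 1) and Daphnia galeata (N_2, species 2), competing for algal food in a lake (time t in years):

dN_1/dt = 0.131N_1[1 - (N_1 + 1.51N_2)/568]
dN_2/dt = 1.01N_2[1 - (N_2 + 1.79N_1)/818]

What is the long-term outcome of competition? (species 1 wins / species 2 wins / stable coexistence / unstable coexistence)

Compare the nullcline intercepts: K1/α12 = 568/1.51 = 376 < K2 = 818; K2/α21 = 818/1.79 = 457 < K1 = 568.
Since both are reversed, neither can invade when rare; the interior point is a saddle.

unstable coexistence (outcome depends on initial conditions)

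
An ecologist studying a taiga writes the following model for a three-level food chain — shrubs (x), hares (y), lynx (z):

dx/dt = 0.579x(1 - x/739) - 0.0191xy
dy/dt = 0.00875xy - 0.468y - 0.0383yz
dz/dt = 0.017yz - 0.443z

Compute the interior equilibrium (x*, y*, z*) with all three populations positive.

x* ≈ 104, y* ≈ 26.1, z* ≈ 11.5

From dz/dt = 0: 0.017y* = 0.443, so y* = 26.1.
From dx/dt = 0: 0.579(1 - x*/739) = 0.0191·26.1, giving x* = 739·(1 - 0.86) = 104.
From dy/dt = 0: 0.00875·104 - 0.468 = 0.0383z*, so z* = 0.44/0.0383 = 11.5.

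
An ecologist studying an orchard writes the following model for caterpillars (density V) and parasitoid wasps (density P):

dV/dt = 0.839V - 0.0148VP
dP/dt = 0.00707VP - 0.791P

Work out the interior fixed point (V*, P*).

V* ≈ 112, P* ≈ 56.7

Set dP/dt = 0 with P > 0: 0.00707V - 0.791 = 0, so V* = 0.791/0.00707 = 112.
Set dV/dt = 0 with V > 0: 0.839 - 0.0148P = 0, so P* = 0.839/0.0148 = 56.7.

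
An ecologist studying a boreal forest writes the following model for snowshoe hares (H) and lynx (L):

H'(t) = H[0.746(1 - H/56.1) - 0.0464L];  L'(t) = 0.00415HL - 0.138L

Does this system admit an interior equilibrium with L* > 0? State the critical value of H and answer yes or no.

Threshold H = 33.3; K > 33.3, so yes, the predator persists.

The predator equation gives dL/dt > 0 only when H > 0.138/0.00415 = 33.3.
Without the predator, H → K = 56.1. Since 56.1 > 33.3, the predator can invade and persist.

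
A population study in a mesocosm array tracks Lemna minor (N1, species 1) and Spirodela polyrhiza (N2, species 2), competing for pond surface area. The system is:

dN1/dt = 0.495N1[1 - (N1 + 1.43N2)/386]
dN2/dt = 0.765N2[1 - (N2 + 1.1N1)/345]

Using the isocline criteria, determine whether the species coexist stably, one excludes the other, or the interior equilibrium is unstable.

Compare the nullcline intercepts: K1/α12 = 386/1.43 = 270 < K2 = 345; K2/α21 = 345/1.1 = 314 < K1 = 386.
Since both are reversed, neither can invade when rare; the interior point is a saddle.

unstable coexistence (outcome depends on initial conditions)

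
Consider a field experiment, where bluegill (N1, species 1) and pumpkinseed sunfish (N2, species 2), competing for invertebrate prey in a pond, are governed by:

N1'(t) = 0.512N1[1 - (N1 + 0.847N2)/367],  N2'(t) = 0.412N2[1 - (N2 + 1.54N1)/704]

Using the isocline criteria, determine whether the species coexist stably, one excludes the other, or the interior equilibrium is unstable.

species 2 excludes species 1

Compare the nullcline intercepts: K1/α12 = 367/0.847 = 433 < K2 = 704; K2/α21 = 704/1.54 = 457 > K1 = 367.
Since the inequalities point opposite ways, species 2 can invade but species 1 cannot.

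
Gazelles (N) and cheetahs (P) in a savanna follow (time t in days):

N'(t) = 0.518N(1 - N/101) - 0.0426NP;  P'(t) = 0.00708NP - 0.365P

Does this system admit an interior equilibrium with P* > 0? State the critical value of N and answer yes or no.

Threshold N = 51.6; K > 51.6, so yes, the predator persists.

The predator equation gives dP/dt > 0 only when N > 0.365/0.00708 = 51.6.
Without the predator, N → K = 101. Since 101 > 51.6, the predator can invade and persist.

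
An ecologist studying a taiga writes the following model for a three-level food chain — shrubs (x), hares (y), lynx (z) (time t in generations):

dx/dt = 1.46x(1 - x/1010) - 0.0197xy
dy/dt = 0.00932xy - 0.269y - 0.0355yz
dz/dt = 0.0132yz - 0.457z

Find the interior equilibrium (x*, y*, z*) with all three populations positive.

x* ≈ 538, y* ≈ 34.6, z* ≈ 134

From dz/dt = 0: 0.0132y* = 0.457, so y* = 34.6.
From dx/dt = 0: 1.46(1 - x*/1010) = 0.0197·34.6, giving x* = 1010·(1 - 0.467) = 538.
From dy/dt = 0: 0.00932·538 - 0.269 = 0.0355z*, so z* = 4.75/0.0355 = 134.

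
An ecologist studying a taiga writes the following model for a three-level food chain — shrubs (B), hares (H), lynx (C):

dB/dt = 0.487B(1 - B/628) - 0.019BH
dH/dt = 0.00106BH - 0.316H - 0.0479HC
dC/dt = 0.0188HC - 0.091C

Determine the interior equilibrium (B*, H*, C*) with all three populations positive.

B* ≈ 509, H* ≈ 4.84, C* ≈ 4.68

From dC/dt = 0: 0.0188H* = 0.091, so H* = 4.84.
From dB/dt = 0: 0.487(1 - B*/628) = 0.019·4.84, giving B* = 628·(1 - 0.189) = 509.
From dH/dt = 0: 0.00106·509 - 0.316 = 0.0479C*, so C* = 0.224/0.0479 = 4.68.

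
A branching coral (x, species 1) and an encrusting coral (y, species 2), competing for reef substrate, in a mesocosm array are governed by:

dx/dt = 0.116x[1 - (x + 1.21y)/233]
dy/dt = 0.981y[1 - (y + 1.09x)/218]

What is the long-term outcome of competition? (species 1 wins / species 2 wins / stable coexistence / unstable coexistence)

unstable coexistence (outcome depends on initial conditions)

Compare the nullcline intercepts: K1/α12 = 233/1.21 = 193 < K2 = 218; K2/α21 = 218/1.09 = 200 < K1 = 233.
Since both are reversed, neither can invade when rare; the interior point is a saddle.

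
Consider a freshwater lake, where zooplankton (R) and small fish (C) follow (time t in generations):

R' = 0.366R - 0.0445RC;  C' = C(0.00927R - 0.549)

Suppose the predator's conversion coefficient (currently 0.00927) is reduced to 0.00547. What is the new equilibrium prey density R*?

R* ≈ 100

At the interior fixed point, setting dC/dt = 0 with C > 0 fixes R* = (predator death rate)/(RC coefficient) — independent of the other coefficients.
With the change, R* = 0.549/0.00547 = 100; it rises from 59.2.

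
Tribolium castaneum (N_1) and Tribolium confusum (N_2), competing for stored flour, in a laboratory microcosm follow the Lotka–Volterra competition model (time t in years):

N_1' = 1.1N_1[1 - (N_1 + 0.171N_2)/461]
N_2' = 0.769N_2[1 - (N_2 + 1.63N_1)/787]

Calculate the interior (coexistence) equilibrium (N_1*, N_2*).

Setting both brackets to zero gives the nullclines N_1 + 0.171N_2 = 461 and 1.63N_1 + N_2 = 787.
Substituting N_2 = 787 - 1.63N_1 into the first: N_1(1 - 0.171·1.63) = 461 - 0.171·787.
So N_1* = 326/0.721 = 453, and then N_2* = 787 - 1.63·453 = 49.3.

N_1* ≈ 453, N_2* ≈ 49.3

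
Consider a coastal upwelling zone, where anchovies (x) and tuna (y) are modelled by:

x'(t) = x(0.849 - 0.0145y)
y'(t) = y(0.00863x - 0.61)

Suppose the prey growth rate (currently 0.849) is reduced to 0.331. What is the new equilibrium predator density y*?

y* ≈ 22.8

At the interior fixed point, setting dx/dt = 0 with x > 0 fixes y* = (prey growth rate)/(xy coefficient) — independent of the other coefficients.
With the change, y* = 0.331/0.0145 = 22.8; it falls from 58.6.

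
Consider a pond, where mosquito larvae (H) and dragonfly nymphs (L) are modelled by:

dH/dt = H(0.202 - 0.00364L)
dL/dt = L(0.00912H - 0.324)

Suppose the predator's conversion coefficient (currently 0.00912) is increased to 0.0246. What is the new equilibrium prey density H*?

H* ≈ 13.2

At the interior fixed point, setting dL/dt = 0 with L > 0 fixes H* = (predator death rate)/(HL coefficient) — independent of the other coefficients.
With the change, H* = 0.324/0.0246 = 13.2; it falls from 35.5.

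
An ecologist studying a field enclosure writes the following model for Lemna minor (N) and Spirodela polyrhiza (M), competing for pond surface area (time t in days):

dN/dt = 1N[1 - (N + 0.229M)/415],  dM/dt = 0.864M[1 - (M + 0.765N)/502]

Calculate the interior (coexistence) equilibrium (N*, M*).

Setting both brackets to zero gives the nullclines N + 0.229M = 415 and 0.765N + M = 502.
Substituting M = 502 - 0.765N into the first: N(1 - 0.229·0.765) = 415 - 0.229·502.
So N* = 300/0.825 = 364, and then M* = 502 - 0.765·364 = 224.

N* ≈ 364, M* ≈ 224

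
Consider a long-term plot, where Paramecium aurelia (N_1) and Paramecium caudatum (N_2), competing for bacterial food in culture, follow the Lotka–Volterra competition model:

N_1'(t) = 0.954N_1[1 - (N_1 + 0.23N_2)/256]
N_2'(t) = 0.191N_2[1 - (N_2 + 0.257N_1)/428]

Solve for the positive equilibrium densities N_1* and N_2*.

N_1* ≈ 167, N_2* ≈ 385

Setting both brackets to zero gives the nullclines N_1 + 0.23N_2 = 256 and 0.257N_1 + N_2 = 428.
Substituting N_2 = 428 - 0.257N_1 into the first: N_1(1 - 0.23·0.257) = 256 - 0.23·428.
So N_1* = 158/0.941 = 167, and then N_2* = 428 - 0.257·167 = 385.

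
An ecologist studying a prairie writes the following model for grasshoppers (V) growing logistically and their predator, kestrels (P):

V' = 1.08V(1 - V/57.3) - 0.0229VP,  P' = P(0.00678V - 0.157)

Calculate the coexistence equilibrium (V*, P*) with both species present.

V* ≈ 23.2, P* ≈ 28.1

From dP/dt = 0 with P > 0: 0.00678V* = 0.157, so V* = 23.2.
Substitute into dV/dt = 0: 1.08(1 - 23.2/57.3) = 0.0229P*.
The bracket is 0.596, giving P* = 0.644/0.0229 = 28.1.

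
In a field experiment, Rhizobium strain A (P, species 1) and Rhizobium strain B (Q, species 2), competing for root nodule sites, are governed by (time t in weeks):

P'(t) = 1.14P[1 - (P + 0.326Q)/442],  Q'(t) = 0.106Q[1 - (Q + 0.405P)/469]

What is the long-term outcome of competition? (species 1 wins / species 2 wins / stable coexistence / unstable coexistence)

stable coexistence

Compare the nullcline intercepts: K1/α12 = 442/0.326 = 1360 > K2 = 469; K2/α21 = 469/0.405 = 1160 > K1 = 442.
Since both inequalities hold, each species can invade when rare, so the interior equilibrium is stable.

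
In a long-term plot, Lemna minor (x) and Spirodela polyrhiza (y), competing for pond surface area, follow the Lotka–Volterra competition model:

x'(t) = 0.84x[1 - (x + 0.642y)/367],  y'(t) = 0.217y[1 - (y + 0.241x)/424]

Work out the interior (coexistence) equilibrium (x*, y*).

x* ≈ 112, y* ≈ 397

Setting both brackets to zero gives the nullclines x + 0.642y = 367 and 0.241x + y = 424.
Substituting y = 424 - 0.241x into the first: x(1 - 0.642·0.241) = 367 - 0.642·424.
So x* = 94.8/0.845 = 112, and then y* = 424 - 0.241·112 = 397.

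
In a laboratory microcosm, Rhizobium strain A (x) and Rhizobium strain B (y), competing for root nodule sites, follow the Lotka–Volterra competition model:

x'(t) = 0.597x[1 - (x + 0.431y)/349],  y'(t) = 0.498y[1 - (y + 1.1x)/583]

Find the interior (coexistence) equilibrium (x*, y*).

x* ≈ 186, y* ≈ 379

Setting both brackets to zero gives the nullclines x + 0.431y = 349 and 1.1x + y = 583.
Substituting y = 583 - 1.1x into the first: x(1 - 0.431·1.1) = 349 - 0.431·583.
So x* = 97.7/0.526 = 186, and then y* = 583 - 1.1·186 = 379.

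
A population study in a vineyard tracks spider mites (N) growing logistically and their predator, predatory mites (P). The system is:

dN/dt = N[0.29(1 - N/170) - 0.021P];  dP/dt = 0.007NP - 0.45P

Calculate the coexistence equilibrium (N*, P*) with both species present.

From dP/dt = 0 with P > 0: 0.007N* = 0.45, so N* = 64.3.
Substitute into dN/dt = 0: 0.29(1 - 64.3/170) = 0.021P*.
The bracket is 0.622, giving P* = 0.18/0.021 = 8.59.

N* ≈ 64.3, P* ≈ 8.59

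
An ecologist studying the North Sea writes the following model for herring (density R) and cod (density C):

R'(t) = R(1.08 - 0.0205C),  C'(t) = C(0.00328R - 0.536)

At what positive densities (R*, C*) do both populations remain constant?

R* ≈ 163, C* ≈ 52.7

Set dC/dt = 0 with C > 0: 0.00328R - 0.536 = 0, so R* = 0.536/0.00328 = 163.
Set dR/dt = 0 with R > 0: 1.08 - 0.0205C = 0, so C* = 1.08/0.0205 = 52.7.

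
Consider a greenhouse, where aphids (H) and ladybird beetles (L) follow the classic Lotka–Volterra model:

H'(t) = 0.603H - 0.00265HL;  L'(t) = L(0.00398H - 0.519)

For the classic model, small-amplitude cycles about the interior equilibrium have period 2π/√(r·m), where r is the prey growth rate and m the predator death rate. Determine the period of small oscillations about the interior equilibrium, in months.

T ≈ 11.2 months

Here r = 0.603 and m = 0.519, so r·m = 0.313.
ω = √0.313 = 0.559 per month, hence T = 2π/ω ≈ 11.2 months.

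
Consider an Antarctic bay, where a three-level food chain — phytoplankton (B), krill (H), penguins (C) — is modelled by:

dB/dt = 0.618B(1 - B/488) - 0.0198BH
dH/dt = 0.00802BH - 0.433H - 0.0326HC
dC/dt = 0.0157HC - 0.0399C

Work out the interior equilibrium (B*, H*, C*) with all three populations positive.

B* ≈ 448, H* ≈ 2.54, C* ≈ 97

From dC/dt = 0: 0.0157H* = 0.0399, so H* = 2.54.
From dB/dt = 0: 0.618(1 - B*/488) = 0.0198·2.54, giving B* = 488·(1 - 0.0814) = 448.
From dH/dt = 0: 0.00802·448 - 0.433 = 0.0326C*, so C* = 3.16/0.0326 = 97.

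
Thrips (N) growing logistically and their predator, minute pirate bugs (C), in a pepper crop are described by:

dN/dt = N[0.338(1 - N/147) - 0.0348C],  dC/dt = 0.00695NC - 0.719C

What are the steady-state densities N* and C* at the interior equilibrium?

From dC/dt = 0 with C > 0: 0.00695N* = 0.719, so N* = 103.
Substitute into dN/dt = 0: 0.338(1 - 103/147) = 0.0348C*.
The bracket is 0.296, giving C* = 0.1/0.0348 = 2.88.

N* ≈ 103, C* ≈ 2.88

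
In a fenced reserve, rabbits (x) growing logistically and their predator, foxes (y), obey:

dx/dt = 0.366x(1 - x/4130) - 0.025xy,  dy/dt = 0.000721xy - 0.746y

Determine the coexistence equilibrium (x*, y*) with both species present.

x* ≈ 1030, y* ≈ 11

From dy/dt = 0 with y > 0: 0.000721x* = 0.746, so x* = 1030.
Substitute into dx/dt = 0: 0.366(1 - 1030/4130) = 0.025y*.
The bracket is 0.749, giving y* = 0.274/0.025 = 11.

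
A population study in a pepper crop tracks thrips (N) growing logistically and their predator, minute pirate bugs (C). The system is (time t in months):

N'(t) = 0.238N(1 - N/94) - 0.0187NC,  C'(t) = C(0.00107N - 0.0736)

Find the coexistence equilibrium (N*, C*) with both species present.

From dC/dt = 0 with C > 0: 0.00107N* = 0.0736, so N* = 68.8.
Substitute into dN/dt = 0: 0.238(1 - 68.8/94) = 0.0187C*.
The bracket is 0.268, giving C* = 0.0638/0.0187 = 3.41.

N* ≈ 68.8, C* ≈ 3.41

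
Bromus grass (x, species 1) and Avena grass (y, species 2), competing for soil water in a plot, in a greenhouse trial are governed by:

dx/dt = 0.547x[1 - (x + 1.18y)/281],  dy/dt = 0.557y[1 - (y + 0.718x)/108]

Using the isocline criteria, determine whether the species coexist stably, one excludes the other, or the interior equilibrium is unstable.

species 1 excludes species 2

Compare the nullcline intercepts: K1/α12 = 281/1.18 = 238 > K2 = 108; K2/α21 = 108/0.718 = 150 < K1 = 281.
Since the inequalities point opposite ways, species 1 can invade but species 2 cannot.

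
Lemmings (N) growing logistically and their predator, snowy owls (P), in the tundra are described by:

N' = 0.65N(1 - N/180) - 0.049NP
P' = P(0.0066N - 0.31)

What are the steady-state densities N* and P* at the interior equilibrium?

N* ≈ 47, P* ≈ 9.8

From dP/dt = 0 with P > 0: 0.0066N* = 0.31, so N* = 47.
Substitute into dN/dt = 0: 0.65(1 - 47/180) = 0.049P*.
The bracket is 0.739, giving P* = 0.48/0.049 = 9.8.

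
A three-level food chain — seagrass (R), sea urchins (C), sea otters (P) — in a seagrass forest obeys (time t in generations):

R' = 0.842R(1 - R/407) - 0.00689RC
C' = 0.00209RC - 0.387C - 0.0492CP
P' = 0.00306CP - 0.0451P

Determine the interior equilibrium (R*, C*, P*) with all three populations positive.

From dP/dt = 0: 0.00306C* = 0.0451, so C* = 14.7.
From dR/dt = 0: 0.842(1 - R*/407) = 0.00689·14.7, giving R* = 407·(1 - 0.121) = 358.
From dC/dt = 0: 0.00209·358 - 0.387 = 0.0492P*, so P* = 0.361/0.0492 = 7.34.

R* ≈ 358, C* ≈ 14.7, P* ≈ 7.34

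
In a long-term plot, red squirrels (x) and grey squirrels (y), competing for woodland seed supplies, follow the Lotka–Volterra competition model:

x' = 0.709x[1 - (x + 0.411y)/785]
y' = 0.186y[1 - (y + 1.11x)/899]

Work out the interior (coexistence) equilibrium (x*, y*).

x* ≈ 764, y* ≈ 50.8

Setting both brackets to zero gives the nullclines x + 0.411y = 785 and 1.11x + y = 899.
Substituting y = 899 - 1.11x into the first: x(1 - 0.411·1.11) = 785 - 0.411·899.
So x* = 416/0.544 = 764, and then y* = 899 - 1.11·764 = 50.8.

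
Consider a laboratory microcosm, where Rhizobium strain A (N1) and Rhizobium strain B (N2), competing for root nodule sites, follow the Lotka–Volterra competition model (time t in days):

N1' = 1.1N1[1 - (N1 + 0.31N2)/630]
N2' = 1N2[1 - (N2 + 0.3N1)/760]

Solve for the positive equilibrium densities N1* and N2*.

N1* ≈ 435, N2* ≈ 630

Setting both brackets to zero gives the nullclines N1 + 0.31N2 = 630 and 0.3N1 + N2 = 760.
Substituting N2 = 760 - 0.3N1 into the first: N1(1 - 0.31·0.3) = 630 - 0.31·760.
So N1* = 394/0.907 = 435, and then N2* = 760 - 0.3·435 = 630.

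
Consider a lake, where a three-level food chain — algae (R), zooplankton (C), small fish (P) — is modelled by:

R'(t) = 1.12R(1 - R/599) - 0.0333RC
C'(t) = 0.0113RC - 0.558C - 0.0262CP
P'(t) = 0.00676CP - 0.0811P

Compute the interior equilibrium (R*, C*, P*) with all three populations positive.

R* ≈ 385, C* ≈ 12, P* ≈ 145

From dP/dt = 0: 0.00676C* = 0.0811, so C* = 12.
From dR/dt = 0: 1.12(1 - R*/599) = 0.0333·12, giving R* = 599·(1 - 0.357) = 385.
From dC/dt = 0: 0.0113·385 - 0.558 = 0.0262P*, so P* = 3.8/0.0262 = 145.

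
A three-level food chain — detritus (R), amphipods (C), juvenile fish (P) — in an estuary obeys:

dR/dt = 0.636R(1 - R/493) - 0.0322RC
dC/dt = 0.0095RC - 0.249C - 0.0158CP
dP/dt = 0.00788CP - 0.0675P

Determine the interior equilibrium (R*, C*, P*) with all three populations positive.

R* ≈ 279, C* ≈ 8.57, P* ≈ 152

From dP/dt = 0: 0.00788C* = 0.0675, so C* = 8.57.
From dR/dt = 0: 0.636(1 - R*/493) = 0.0322·8.57, giving R* = 493·(1 - 0.434) = 279.
From dC/dt = 0: 0.0095·279 - 0.249 = 0.0158P*, so P* = 2.4/0.0158 = 152.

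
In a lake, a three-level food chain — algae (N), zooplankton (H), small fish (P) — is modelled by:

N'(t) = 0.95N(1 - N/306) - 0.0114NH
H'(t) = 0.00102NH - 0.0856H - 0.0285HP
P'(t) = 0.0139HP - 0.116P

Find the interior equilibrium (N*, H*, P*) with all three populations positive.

From dP/dt = 0: 0.0139H* = 0.116, so H* = 8.35.
From dN/dt = 0: 0.95(1 - N*/306) = 0.0114·8.35, giving N* = 306·(1 - 0.1) = 275.
From dH/dt = 0: 0.00102·275 - 0.0856 = 0.0285P*, so P* = 0.195/0.0285 = 6.85.

N* ≈ 275, H* ≈ 8.35, P* ≈ 6.85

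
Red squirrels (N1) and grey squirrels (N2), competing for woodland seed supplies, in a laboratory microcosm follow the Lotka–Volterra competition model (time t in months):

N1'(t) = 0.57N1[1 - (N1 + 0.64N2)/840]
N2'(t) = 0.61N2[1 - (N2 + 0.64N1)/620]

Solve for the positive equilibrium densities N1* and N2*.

Setting both brackets to zero gives the nullclines N1 + 0.64N2 = 840 and 0.64N1 + N2 = 620.
Substituting N2 = 620 - 0.64N1 into the first: N1(1 - 0.64·0.64) = 840 - 0.64·620.
So N1* = 443/0.59 = 751, and then N2* = 620 - 0.64·751 = 140.

N1* ≈ 751, N2* ≈ 140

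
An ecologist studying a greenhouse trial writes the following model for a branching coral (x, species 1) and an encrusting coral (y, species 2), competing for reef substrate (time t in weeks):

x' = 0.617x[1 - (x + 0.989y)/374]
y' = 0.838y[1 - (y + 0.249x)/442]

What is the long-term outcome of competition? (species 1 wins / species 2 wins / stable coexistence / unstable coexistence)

species 2 excludes species 1

Compare the nullcline intercepts: K1/α12 = 374/0.989 = 378 < K2 = 442; K2/α21 = 442/0.249 = 1780 > K1 = 374.
Since the inequalities point opposite ways, species 2 can invade but species 1 cannot.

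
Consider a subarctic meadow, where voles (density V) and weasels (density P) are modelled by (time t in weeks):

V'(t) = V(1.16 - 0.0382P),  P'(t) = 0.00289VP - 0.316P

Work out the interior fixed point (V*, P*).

Set dP/dt = 0 with P > 0: 0.00289V - 0.316 = 0, so V* = 0.316/0.00289 = 109.
Set dV/dt = 0 with V > 0: 1.16 - 0.0382P = 0, so P* = 1.16/0.0382 = 30.4.

V* ≈ 109, P* ≈ 30.4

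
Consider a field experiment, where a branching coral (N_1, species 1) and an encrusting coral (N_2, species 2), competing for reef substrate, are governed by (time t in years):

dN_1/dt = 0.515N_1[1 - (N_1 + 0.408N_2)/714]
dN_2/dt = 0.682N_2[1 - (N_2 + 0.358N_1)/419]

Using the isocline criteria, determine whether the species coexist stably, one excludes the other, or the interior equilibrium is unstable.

Compare the nullcline intercepts: K1/α12 = 714/0.408 = 1750 > K2 = 419; K2/α21 = 419/0.358 = 1170 > K1 = 714.
Since both inequalities hold, each species can invade when rare, so the interior equilibrium is stable.

stable coexistence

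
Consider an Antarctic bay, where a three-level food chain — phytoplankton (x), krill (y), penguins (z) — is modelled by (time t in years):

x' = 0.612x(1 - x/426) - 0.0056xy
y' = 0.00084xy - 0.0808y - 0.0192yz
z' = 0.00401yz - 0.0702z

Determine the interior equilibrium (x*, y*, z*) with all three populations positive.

From dz/dt = 0: 0.00401y* = 0.0702, so y* = 17.5.
From dx/dt = 0: 0.612(1 - x*/426) = 0.0056·17.5, giving x* = 426·(1 - 0.16) = 358.
From dy/dt = 0: 0.00084·358 - 0.0808 = 0.0192z*, so z* = 0.22/0.0192 = 11.4.

x* ≈ 358, y* ≈ 17.5, z* ≈ 11.4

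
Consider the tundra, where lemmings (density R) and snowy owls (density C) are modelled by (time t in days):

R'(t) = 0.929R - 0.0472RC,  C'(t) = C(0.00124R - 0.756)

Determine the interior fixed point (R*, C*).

R* ≈ 610, C* ≈ 19.7

Set dC/dt = 0 with C > 0: 0.00124R - 0.756 = 0, so R* = 0.756/0.00124 = 610.
Set dR/dt = 0 with R > 0: 0.929 - 0.0472C = 0, so C* = 0.929/0.0472 = 19.7.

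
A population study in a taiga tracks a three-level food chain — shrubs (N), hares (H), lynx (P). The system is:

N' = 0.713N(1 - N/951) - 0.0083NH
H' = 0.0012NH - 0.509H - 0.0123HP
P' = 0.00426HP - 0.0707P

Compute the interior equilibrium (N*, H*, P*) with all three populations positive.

N* ≈ 767, H* ≈ 16.6, P* ≈ 33.5

From dP/dt = 0: 0.00426H* = 0.0707, so H* = 16.6.
From dN/dt = 0: 0.713(1 - N*/951) = 0.0083·16.6, giving N* = 951·(1 - 0.193) = 767.
From dH/dt = 0: 0.0012·767 - 0.509 = 0.0123P*, so P* = 0.412/0.0123 = 33.5.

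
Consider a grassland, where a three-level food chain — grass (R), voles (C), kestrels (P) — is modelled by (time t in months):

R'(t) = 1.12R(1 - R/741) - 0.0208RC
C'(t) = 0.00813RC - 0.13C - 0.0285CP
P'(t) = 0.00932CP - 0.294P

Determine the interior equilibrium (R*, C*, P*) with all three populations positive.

From dP/dt = 0: 0.00932C* = 0.294, so C* = 31.5.
From dR/dt = 0: 1.12(1 - R*/741) = 0.0208·31.5, giving R* = 741·(1 - 0.586) = 307.
From dC/dt = 0: 0.00813·307 - 0.13 = 0.0285P*, so P* = 2.37/0.0285 = 83.

R* ≈ 307, C* ≈ 31.5, P* ≈ 83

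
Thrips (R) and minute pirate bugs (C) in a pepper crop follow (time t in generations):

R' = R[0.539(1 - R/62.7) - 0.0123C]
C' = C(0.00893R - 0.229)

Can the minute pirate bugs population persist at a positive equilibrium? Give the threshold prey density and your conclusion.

Threshold R = 25.6; K > 25.6, so yes, the predator persists.

The predator equation gives dC/dt > 0 only when R > 0.229/0.00893 = 25.6.
Without the predator, R → K = 62.7. Since 62.7 > 25.6, the predator can invade and persist.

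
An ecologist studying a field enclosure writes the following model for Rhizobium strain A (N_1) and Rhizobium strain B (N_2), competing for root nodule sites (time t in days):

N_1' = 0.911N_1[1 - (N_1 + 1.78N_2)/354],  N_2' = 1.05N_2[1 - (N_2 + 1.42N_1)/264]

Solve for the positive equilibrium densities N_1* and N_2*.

N_1* ≈ 75.9, N_2* ≈ 156

Setting both brackets to zero gives the nullclines N_1 + 1.78N_2 = 354 and 1.42N_1 + N_2 = 264.
Substituting N_2 = 264 - 1.42N_1 into the first: N_1(1 - 1.78·1.42) = 354 - 1.78·264.
So N_1* = -116/-1.53 = 75.9, and then N_2* = 264 - 1.42·75.9 = 156.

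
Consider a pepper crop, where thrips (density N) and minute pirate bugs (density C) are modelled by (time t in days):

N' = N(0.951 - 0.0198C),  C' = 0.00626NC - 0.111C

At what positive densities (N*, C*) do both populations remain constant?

N* ≈ 17.7, C* ≈ 48

Set dC/dt = 0 with C > 0: 0.00626N - 0.111 = 0, so N* = 0.111/0.00626 = 17.7.
Set dN/dt = 0 with N > 0: 0.951 - 0.0198C = 0, so C* = 0.951/0.0198 = 48.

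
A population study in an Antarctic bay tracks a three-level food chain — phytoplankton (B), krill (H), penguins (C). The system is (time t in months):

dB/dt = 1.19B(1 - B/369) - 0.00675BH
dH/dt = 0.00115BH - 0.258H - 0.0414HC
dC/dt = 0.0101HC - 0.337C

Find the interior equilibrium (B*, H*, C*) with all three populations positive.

From dC/dt = 0: 0.0101H* = 0.337, so H* = 33.4.
From dB/dt = 0: 1.19(1 - B*/369) = 0.00675·33.4, giving B* = 369·(1 - 0.189) = 299.
From dH/dt = 0: 0.00115·299 - 0.258 = 0.0414C*, so C* = 0.086/0.0414 = 2.08.

B* ≈ 299, H* ≈ 33.4, C* ≈ 2.08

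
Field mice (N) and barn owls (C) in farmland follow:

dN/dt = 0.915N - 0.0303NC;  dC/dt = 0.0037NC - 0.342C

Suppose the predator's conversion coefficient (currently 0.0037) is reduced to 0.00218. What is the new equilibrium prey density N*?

At the interior fixed point, setting dC/dt = 0 with C > 0 fixes N* = (predator death rate)/(NC coefficient) — independent of the other coefficients.
With the change, N* = 0.342/0.00218 = 157; it rises from 92.4.

N* ≈ 157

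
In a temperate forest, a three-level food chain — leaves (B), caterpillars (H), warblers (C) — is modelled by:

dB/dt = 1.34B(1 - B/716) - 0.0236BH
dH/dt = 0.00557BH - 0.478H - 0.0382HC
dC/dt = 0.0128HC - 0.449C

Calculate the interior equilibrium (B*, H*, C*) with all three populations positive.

From dC/dt = 0: 0.0128H* = 0.449, so H* = 35.1.
From dB/dt = 0: 1.34(1 - B*/716) = 0.0236·35.1, giving B* = 716·(1 - 0.618) = 274.
From dH/dt = 0: 0.00557·274 - 0.478 = 0.0382C*, so C* = 1.05/0.0382 = 27.4.

B* ≈ 274, H* ≈ 35.1, C* ≈ 27.4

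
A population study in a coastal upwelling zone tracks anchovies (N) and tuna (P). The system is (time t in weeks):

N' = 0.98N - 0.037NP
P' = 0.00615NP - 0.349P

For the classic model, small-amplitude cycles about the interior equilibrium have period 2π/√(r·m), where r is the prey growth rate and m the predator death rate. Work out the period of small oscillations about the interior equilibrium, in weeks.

T ≈ 10.7 weeks

Here r = 0.98 and m = 0.349, so r·m = 0.342.
ω = √0.342 = 0.585 per week, hence T = 2π/ω ≈ 10.7 weeks.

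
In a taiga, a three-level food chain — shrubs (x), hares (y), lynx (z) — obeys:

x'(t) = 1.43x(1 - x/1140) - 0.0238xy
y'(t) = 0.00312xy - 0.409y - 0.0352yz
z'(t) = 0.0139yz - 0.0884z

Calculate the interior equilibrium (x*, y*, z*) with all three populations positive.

x* ≈ 1020, y* ≈ 6.36, z* ≈ 78.7

From dz/dt = 0: 0.0139y* = 0.0884, so y* = 6.36.
From dx/dt = 0: 1.43(1 - x*/1140) = 0.0238·6.36, giving x* = 1140·(1 - 0.106) = 1020.
From dy/dt = 0: 0.00312·1020 - 0.409 = 0.0352z*, so z* = 2.77/0.0352 = 78.7.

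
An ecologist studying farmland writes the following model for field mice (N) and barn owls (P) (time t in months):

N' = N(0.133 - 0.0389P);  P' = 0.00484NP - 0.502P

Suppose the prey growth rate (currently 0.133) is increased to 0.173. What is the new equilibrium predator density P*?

P* ≈ 4.45

At the interior fixed point, setting dN/dt = 0 with N > 0 fixes P* = (prey growth rate)/(NP coefficient) — independent of the other coefficients.
With the change, P* = 0.173/0.0389 = 4.45; it rises from 3.42.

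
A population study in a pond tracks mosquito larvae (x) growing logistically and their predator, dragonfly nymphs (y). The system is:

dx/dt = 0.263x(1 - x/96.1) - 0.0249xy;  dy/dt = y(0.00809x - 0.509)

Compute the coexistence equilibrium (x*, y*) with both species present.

x* ≈ 62.9, y* ≈ 3.65

From dy/dt = 0 with y > 0: 0.00809x* = 0.509, so x* = 62.9.
Substitute into dx/dt = 0: 0.263(1 - 62.9/96.1) = 0.0249y*.
The bracket is 0.345, giving y* = 0.0908/0.0249 = 3.65.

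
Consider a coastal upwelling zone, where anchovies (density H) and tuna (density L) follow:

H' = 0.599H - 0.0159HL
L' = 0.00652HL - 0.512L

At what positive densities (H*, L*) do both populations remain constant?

Set dL/dt = 0 with L > 0: 0.00652H - 0.512 = 0, so H* = 0.512/0.00652 = 78.5.
Set dH/dt = 0 with H > 0: 0.599 - 0.0159L = 0, so L* = 0.599/0.0159 = 37.7.

H* ≈ 78.5, L* ≈ 37.7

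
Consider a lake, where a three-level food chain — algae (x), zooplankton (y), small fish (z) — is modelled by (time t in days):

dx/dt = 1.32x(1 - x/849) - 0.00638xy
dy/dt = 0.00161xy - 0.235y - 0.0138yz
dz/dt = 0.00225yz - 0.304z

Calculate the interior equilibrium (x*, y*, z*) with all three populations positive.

x* ≈ 295, y* ≈ 135, z* ≈ 17.3

From dz/dt = 0: 0.00225y* = 0.304, so y* = 135.
From dx/dt = 0: 1.32(1 - x*/849) = 0.00638·135, giving x* = 849·(1 - 0.653) = 295.
From dy/dt = 0: 0.00161·295 - 0.235 = 0.0138z*, so z* = 0.239/0.0138 = 17.3.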